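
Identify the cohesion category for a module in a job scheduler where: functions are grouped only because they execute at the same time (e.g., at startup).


Reasoning: Related by timing only
Type: Temporal cohesion

Temporal cohesion


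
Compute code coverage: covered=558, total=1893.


Coverage = covered / total * 100
Coverage = 558 / 1893 * 100
Coverage = 29.48%

29.48%


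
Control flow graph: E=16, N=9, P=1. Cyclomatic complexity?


Formula: V(G) = E - N + 2P
V(G) = 16 - 9 + 2*1
V(G) = 7 + 2
V(G) = 9

9


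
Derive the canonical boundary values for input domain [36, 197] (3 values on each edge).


Range: [36, 197]
Boundaries: just below min, min, min+1, max-1, max, just above max
Values: [35, 36, 37, 196, 197, 198]

[35, 36, 37, 196, 197, 198]


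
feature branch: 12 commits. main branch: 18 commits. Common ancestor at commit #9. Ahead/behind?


Common ancestor: commit #9
feature commits after divergence: 12 - 9 = 3
main commits after divergence: 18 - 9 = 9
feature is 3 commits ahead of main
main is 9 commits ahead of feature

feature ahead: 3, main ahead: 9


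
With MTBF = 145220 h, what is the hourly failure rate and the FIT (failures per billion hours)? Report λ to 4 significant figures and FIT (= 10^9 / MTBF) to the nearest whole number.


Formula: λ = 1 / MTBF; FIT = λ × 1e9 = 1e9 / MTBF
λ = 1 / 145220 ≈ 6.886e-06 failures/hour
FIT = 1e9 / 145220 ≈ 6886 failures per 1e9 hours (nearest whole number)

λ = 6.886e-06 /h, FIT = 6886


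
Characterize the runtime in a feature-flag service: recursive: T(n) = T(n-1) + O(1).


Reasoning: linear recursion with constant work per frame
Complexity: O(n)

O(n)


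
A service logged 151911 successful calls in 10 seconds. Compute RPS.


Formula: throughput = requests / seconds
throughput = 151911 / 10
throughput = 15191.1 requests/second

15191.1 requests/second


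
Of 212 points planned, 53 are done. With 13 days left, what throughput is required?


Formula: Required rate = Remaining points / Days left
Remaining = 212 - 53 = 159 points
Required rate = 159 / 13 = 12.23 points/day

12.23 points/day


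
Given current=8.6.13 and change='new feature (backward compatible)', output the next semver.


Current: 8.6.13
Change category: 'new feature (backward compatible)' → minor bump
SemVer rule: minor bump → increment MINOR, reset PATCH to 0 (MAJOR unchanged)
New: 8.7.0

8.7.0


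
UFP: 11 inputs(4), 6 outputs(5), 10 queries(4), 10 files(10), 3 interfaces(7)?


UFP = EI*4 + EO*5 + EQ*4 + ILF*10 + EIF*7
UFP = 11*4 + 6*5 + 10*4 + 10*10 + 3*7
UFP = 44 + 30 + 40 + 100 + 21
UFP = 235

235


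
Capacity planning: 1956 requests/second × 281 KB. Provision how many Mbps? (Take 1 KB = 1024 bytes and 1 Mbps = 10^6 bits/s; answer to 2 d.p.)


Formula: Mbps = payload_bytes * RPS * 8 / 1e6
Payload per request = 281 KB = 281 * 1024 = 287744 bytes
Total bytes/sec = 287744 * 1956 = 562827264
Total bits/sec = 562827264 * 8 = 4502618112
Mbps = 4502618112 / 1e6 = 4502.62

4502.62 Mbps


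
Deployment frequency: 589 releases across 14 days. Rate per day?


Formula: deployments per day = releases / days
= 589 / 14
= 42.071 deploys/day
(equivalently, 294.5 deploys/week)

42.071 deploys/day


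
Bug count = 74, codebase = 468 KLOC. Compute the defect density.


Defect density = defects / KLOC
Defect density = 74 / 468
Defect density = 0.158 defects/KLOC

0.158 defects/KLOC


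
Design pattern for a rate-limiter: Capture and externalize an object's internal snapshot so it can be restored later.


This matches the Memento pattern

Memento


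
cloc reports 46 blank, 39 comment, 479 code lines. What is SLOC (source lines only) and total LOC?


Total LOC = blank + comment + code
Total LOC = 46 + 39 + 479 = 564
SLOC (source only) = code = 479

Total LOC: 564, SLOC: 479


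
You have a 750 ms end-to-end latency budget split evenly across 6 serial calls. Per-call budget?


Formula: per_stage = total_budget / stages
per_stage = 750 / 6
per_stage = 125.0 ms

125.0 ms


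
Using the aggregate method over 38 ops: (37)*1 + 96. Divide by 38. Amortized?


Formula: Amortized cost = Total cost / Operations
Total cost = (37 * 1) + (1 * 96)
Total cost = 37 + 96 = 133
Amortized = 133 / 38 = 3.5

3.5


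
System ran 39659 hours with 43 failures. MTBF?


Formula: MTBF = Total operating time / Number of failures
MTBF = 39659 / 43
MTBF = 922.3 hours

922.3 hours


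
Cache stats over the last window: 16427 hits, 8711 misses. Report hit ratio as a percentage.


Formula: hit rate = hits / (hits + misses) * 100
hit rate = 16427 / (16427 + 8711) * 100
hit rate = 16427 / 25138 * 100
hit rate = 65.35%

65.35%


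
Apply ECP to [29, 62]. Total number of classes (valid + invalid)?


Valid range: [29, 62]
Class 1: x < 29 — invalid
Class 2: 29 ≤ x ≤ 62 — valid
Class 3: x > 62 — invalid
Total equivalence classes: 3

3 equivalence classes


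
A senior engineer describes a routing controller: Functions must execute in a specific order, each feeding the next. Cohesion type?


Reasoning: Output of one is input to next
Type: Sequential cohesion

Sequential cohesion


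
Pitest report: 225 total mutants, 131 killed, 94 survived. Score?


Mutation score = killed / total * 100
Mutation score = 131 / 225 * 100
Mutation score = 58.22%

58.22%


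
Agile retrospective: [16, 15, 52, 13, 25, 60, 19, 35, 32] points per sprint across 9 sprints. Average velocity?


Formula: Avg velocity = Total points / Number of sprints
Points: [16, 15, 52, 13, 25, 60, 19, 35, 32]
Sum = 16 + 15 + 52 + 13 + 25 + 60 + 19 + 35 + 32 = 267
Avg velocity = 267 / 9 = 29.67 points/sprint

29.67 points/sprint


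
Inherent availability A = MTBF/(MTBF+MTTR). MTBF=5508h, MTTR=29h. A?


Availability = MTBF / (MTBF + MTTR)
Availability = 5508 / (5508 + 29)
Availability = 5508 / 5537
Availability = 99.4763%

99.4763%


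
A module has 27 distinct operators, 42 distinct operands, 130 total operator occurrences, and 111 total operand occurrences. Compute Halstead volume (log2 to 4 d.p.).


Formula: V = N * log2(η), where N = N1 + N2 and η = η1 + η2
η = 27 + 42 = 69
N = 130 + 111 = 241
log2(69) ≈ 6.1085
V = 241 * 6.1085 = 1472.15

1472.15


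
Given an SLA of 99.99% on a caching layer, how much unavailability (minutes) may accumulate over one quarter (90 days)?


Formula: allowed downtime = period * (100 - SLA) / 100
Period (quarter (90 days)) = 129600 minutes
Unavailability fraction = (100 - 99.99) / 100
Allowed downtime = 129600 * (100 - 99.99) / 100
Allowed downtime = 12.96 minutes

12.96 minutes


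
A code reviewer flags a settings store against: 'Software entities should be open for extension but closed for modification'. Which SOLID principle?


This describes the Open/Closed Principle (OCP)

Open/Closed Principle (OCP)


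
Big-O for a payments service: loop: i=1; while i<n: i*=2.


Reasoning: i doubles each step so iterations are log2(n)
Complexity: O(log n)

O(log n)


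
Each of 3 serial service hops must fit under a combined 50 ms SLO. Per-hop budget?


Formula: per_stage = total_budget / stages
per_stage = 50 / 3
per_stage = 16.67 ms

16.67 ms


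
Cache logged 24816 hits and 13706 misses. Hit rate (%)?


Formula: hit rate = hits / (hits + misses) * 100
hit rate = 24816 / (24816 + 13706) * 100
hit rate = 24816 / 38522 * 100
hit rate = 64.42%

64.42%


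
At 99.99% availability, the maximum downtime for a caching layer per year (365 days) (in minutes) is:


Formula: allowed downtime = period * (100 - SLA) / 100
Period (year (365 days)) = 525600 minutes
Unavailability fraction = (100 - 99.99) / 100
Allowed downtime = 525600 * (100 - 99.99) / 100
Allowed downtime = 52.56 minutes

52.56 minutes


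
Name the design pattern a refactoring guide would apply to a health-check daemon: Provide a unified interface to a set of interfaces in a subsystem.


This matches the Facade pattern

Facade


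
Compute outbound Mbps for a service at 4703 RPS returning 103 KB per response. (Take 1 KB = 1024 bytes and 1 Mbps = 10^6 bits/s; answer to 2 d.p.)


Formula: Mbps = payload_bytes * RPS * 8 / 1e6
Payload per request = 103 KB = 103 * 1024 = 105472 bytes
Total bytes/sec = 105472 * 4703 = 496034816
Total bits/sec = 496034816 * 8 = 3968278528
Mbps = 3968278528 / 1e6 = 3968.28

3968.28 Mbps


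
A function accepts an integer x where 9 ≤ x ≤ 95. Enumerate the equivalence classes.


Valid range: [9, 95]
Class 1: x < 9 — invalid
Class 2: 9 ≤ x ≤ 95 — valid
Class 3: x > 95 — invalid
Total equivalence classes: 3

3 equivalence classes


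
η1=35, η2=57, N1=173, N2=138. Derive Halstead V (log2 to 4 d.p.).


Formula: V = N * log2(η), where N = N1 + N2 and η = η1 + η2
η = 35 + 57 = 92
N = 173 + 138 = 311
log2(92) ≈ 6.5236
V = 311 * 6.5236 = 2028.84

2028.84


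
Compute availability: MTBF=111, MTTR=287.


Availability = MTBF / (MTBF + MTTR)
Availability = 111 / (111 + 287)
Availability = 111 / 398
Availability = 27.8894%

27.8894%


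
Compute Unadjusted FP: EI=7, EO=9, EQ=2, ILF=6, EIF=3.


UFP = EI*4 + EO*5 + EQ*4 + ILF*10 + EIF*7
UFP = 7*4 + 9*5 + 2*4 + 6*10 + 3*7
UFP = 28 + 45 + 8 + 60 + 21
UFP = 162

162


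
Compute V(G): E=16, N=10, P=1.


Formula: V(G) = E - N + 2P
V(G) = 16 - 10 + 2*1
V(G) = 6 + 2
V(G) = 8

8


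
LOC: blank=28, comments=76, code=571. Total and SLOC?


Total LOC = blank + comment + code
Total LOC = 28 + 76 + 571 = 675
SLOC (source only) = code = 571

Total LOC: 675, SLOC: 571


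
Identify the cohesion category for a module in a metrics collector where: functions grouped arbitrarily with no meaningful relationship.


Reasoning: Worst: random grouping
Type: Coincidental cohesion

Coincidental cohesion


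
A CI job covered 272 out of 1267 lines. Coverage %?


Coverage = covered / total * 100
Coverage = 272 / 1267 * 100
Coverage = 21.47%

21.47%


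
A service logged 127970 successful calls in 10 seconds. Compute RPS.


Formula: throughput = requests / seconds
throughput = 127970 / 10
throughput = 12797.0 requests/second

12797.0 requests/second


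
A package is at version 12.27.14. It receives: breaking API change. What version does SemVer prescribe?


Current: 12.27.14
Change category: 'breaking API change' → major bump
SemVer rule: major bump → increment MAJOR, reset MINOR and PATCH to 0
New: 13.0.0

13.0.0


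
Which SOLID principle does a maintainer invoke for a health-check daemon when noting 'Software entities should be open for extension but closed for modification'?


This describes the Open/Closed Principle (OCP)

Open/Closed Principle (OCP)


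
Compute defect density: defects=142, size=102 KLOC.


Defect density = defects / KLOC
Defect density = 142 / 102
Defect density = 1.392 defects/KLOC

1.392 defects/KLOC


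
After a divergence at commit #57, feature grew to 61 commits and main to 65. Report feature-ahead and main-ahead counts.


Common ancestor: commit #57
feature commits after divergence: 61 - 57 = 4
main commits after divergence: 65 - 57 = 8
feature is 4 commits ahead of main
main is 8 commits ahead of feature

feature ahead: 4, main ahead: 8


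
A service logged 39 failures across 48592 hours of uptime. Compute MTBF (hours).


Formula: MTBF = Total operating time / Number of failures
MTBF = 48592 / 39
MTBF = 1245.95 hours

1245.95 hours


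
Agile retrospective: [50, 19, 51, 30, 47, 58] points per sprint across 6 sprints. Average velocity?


Formula: Avg velocity = Total points / Number of sprints
Points: [50, 19, 51, 30, 47, 58]
Sum = 50 + 19 + 51 + 30 + 47 + 58 = 255
Avg velocity = 255 / 6 = 42.5 points/sprint

42.5 points/sprint


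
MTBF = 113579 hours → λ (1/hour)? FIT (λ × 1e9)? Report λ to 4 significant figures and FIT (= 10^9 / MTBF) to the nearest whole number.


Formula: λ = 1 / MTBF; FIT = λ × 1e9 = 1e9 / MTBF
λ = 1 / 113579 ≈ 8.804e-06 failures/hour
FIT = 1e9 / 113579 ≈ 8804 failures per 1e9 hours (nearest whole number)

λ = 8.804e-06 /h, FIT = 8804


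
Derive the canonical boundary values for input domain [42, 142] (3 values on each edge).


Range: [42, 142]
Boundaries: just below min, min, min+1, max-1, max, just above max
Values: [41, 42, 43, 141, 142, 143]

[41, 42, 43, 141, 142, 143]


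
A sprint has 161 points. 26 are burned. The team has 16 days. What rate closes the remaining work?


Formula: Required rate = Remaining points / Days left
Remaining = 161 - 26 = 135 points
Required rate = 135 / 16 = 8.44 points/day

8.44 points/day


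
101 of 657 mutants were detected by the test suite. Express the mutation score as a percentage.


Mutation score = killed / total * 100
Mutation score = 101 / 657 * 100
Mutation score = 15.37%

15.37%


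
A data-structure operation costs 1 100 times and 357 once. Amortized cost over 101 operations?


Formula: Amortized cost = Total cost / Operations
Total cost = (100 * 1) + (1 * 357)
Total cost = 100 + 357 = 457
Amortized = 457 / 101 = 4.5248

4.5248


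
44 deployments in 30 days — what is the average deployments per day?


Formula: deployments per day = releases / days
= 44 / 30
= 1.467 deploys/day
(equivalently, 10.27 deploys/week)

1.467 deploys/day


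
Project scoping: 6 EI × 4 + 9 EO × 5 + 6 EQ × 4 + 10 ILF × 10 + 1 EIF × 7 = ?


UFP = EI*4 + EO*5 + EQ*4 + ILF*10 + EIF*7
UFP = 6*4 + 9*5 + 6*4 + 10*10 + 1*7
UFP = 24 + 45 + 24 + 100 + 7
UFP = 200

200


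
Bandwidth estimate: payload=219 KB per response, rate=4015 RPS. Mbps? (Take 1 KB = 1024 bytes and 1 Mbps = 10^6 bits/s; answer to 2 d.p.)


Formula: Mbps = payload_bytes * RPS * 8 / 1e6
Payload per request = 219 KB = 219 * 1024 = 224256 bytes
Total bytes/sec = 224256 * 4015 = 900387840
Total bits/sec = 900387840 * 8 = 7203102720
Mbps = 7203102720 / 1e6 = 7203.1

7203.1 Mbps


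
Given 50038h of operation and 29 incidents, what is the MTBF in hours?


Formula: MTBF = Total operating time / Number of failures
MTBF = 50038 / 29
MTBF = 1725.45 hours

1725.45 hours


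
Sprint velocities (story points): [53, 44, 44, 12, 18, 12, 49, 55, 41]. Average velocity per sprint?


Formula: Avg velocity = Total points / Number of sprints
Points: [53, 44, 44, 12, 18, 12, 49, 55, 41]
Sum = 53 + 44 + 44 + 12 + 18 + 12 + 49 + 55 + 41 = 328
Avg velocity = 328 / 9 = 36.44 points/sprint

36.44 points/sprint


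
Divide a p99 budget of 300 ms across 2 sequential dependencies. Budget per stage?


Formula: per_stage = total_budget / stages
per_stage = 300 / 2
per_stage = 150.0 ms

150.0 ms


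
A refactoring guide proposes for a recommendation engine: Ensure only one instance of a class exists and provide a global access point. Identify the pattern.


This matches the Singleton pattern

Singleton


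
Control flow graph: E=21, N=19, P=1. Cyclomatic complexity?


Formula: V(G) = E - N + 2P
V(G) = 21 - 19 + 2*1
V(G) = 2 + 2
V(G) = 4

4


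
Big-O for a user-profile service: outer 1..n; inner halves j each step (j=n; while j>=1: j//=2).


Reasoning: n times log n
Complexity: O(n log n)

O(n log n)


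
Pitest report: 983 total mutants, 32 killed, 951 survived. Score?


Mutation score = killed / total * 100
Mutation score = 32 / 983 * 100
Mutation score = 3.26%

3.26%


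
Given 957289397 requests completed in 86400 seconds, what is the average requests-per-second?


Formula: throughput = requests / seconds
throughput = 957289397 / 86400
throughput = 11079.74 requests/second

11079.74 requests/second


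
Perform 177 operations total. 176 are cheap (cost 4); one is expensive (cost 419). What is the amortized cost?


Formula: Amortized cost = Total cost / Operations
Total cost = (176 * 4) + (1 * 419)
Total cost = 704 + 419 = 1123
Amortized = 1123 / 177 = 6.3446

6.3446


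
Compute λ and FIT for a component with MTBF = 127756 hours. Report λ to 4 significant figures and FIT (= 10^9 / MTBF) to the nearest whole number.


Formula: λ = 1 / MTBF; FIT = λ × 1e9 = 1e9 / MTBF
λ = 1 / 127756 ≈ 7.827e-06 failures/hour
FIT = 1e9 / 127756 ≈ 7827 failures per 1e9 hours (nearest whole number)

λ = 7.827e-06 /h, FIT = 7827


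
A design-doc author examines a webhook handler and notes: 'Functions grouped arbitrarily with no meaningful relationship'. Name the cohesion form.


Reasoning: Worst: random grouping
Type: Coincidental cohesion

Coincidental cohesion


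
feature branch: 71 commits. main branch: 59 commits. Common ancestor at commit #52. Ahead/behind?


Common ancestor: commit #52
feature commits after divergence: 71 - 52 = 19
main commits after divergence: 59 - 52 = 7
feature is 19 commits ahead of main
main is 7 commits ahead of feature

feature ahead: 19, main ahead: 7


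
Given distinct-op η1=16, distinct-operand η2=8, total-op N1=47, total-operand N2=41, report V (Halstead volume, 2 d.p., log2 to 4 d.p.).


Formula: V = N * log2(η), where N = N1 + N2 and η = η1 + η2
η = 16 + 8 = 24
N = 47 + 41 = 88
log2(24) ≈ 4.5850
V = 88 * 4.5850 = 403.48

403.48


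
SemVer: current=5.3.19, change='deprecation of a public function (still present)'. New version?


Current: 5.3.19
Change category: 'deprecation of a public function (still present)' → minor bump
SemVer rule: minor bump → increment MINOR, reset PATCH to 0 (MAJOR unchanged)
New: 5.4.0

5.4.0


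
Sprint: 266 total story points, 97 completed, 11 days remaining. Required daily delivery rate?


Formula: Required rate = Remaining points / Days left
Remaining = 266 - 97 = 169 points
Required rate = 169 / 11 = 15.36 points/day

15.36 points/day


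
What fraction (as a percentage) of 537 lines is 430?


Coverage = covered / total * 100
Coverage = 430 / 537 * 100
Coverage = 80.07%

80.07%


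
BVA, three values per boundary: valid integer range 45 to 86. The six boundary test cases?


Range: [45, 86]
Boundaries: just below min, min, min+1, max-1, max, just above max
Values: [44, 45, 46, 85, 86, 87]

[44, 45, 46, 85, 86, 87]


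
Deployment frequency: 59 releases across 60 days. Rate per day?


Formula: deployments per day = releases / days
= 59 / 60
= 0.983 deploys/day
(equivalently, 6.88 deploys/week)

0.983 deploys/day


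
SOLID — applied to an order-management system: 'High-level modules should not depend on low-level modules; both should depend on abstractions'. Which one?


This describes the Dependency Inversion Principle (DIP)

Dependency Inversion Principle (DIP)


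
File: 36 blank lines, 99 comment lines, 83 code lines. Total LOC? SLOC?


Total LOC = blank + comment + code
Total LOC = 36 + 99 + 83 = 218
SLOC (source only) = code = 83

Total LOC: 218, SLOC: 83


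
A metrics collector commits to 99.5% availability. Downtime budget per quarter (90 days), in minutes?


Formula: allowed downtime = period * (100 - SLA) / 100
Period (quarter (90 days)) = 129600 minutes
Unavailability fraction = (100 - 99.5) / 100
Allowed downtime = 129600 * (100 - 99.5) / 100
Allowed downtime = 648.0 minutes

648.0 minutes


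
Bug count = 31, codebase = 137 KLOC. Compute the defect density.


Defect density = defects / KLOC
Defect density = 31 / 137
Defect density = 0.226 defects/KLOC

0.226 defects/KLOC


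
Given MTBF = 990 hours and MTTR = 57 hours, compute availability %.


Availability = MTBF / (MTBF + MTTR)
Availability = 990 / (990 + 57)
Availability = 990 / 1047
Availability = 94.5559%

94.5559%


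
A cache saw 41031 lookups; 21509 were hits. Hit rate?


Formula: hit rate = hits / (hits + misses) * 100
hit rate = 21509 / (21509 + 19522) * 100
hit rate = 21509 / 41031 * 100
hit rate = 52.42%

52.42%


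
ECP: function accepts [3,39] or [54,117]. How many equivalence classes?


Valid ranges: [3,39] and [54,117]
Class 1: x < 3 — invalid
Class 2: 3 ≤ x ≤ 39 — valid
Class 3: 39 < x < 54 — invalid (gap between ranges)
Class 4: 54 ≤ x ≤ 117 — valid
Class 5: x > 117 — invalid
Total equivalence classes: 5

5 equivalence classes


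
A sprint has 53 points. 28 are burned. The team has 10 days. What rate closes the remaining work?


Formula: Required rate = Remaining points / Days left
Remaining = 53 - 28 = 25 points
Required rate = 25 / 10 = 2.5 points/day

2.5 points/day


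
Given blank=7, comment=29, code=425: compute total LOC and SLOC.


Total LOC = blank + comment + code
Total LOC = 7 + 29 + 425 = 461
SLOC (source only) = code = 425

Total LOC: 461, SLOC: 425


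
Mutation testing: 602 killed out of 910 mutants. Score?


Mutation score = killed / total * 100
Mutation score = 602 / 910 * 100
Mutation score = 66.15%

66.15%


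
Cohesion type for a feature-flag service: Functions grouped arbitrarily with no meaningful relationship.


Reasoning: Worst: random grouping
Type: Coincidental cohesion

Coincidental cohesion


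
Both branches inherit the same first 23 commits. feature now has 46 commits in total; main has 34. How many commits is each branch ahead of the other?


Common ancestor: commit #23
feature commits after divergence: 46 - 23 = 23
main commits after divergence: 34 - 23 = 11
feature is 23 commits ahead of main
main is 11 commits ahead of feature

feature ahead: 23, main ahead: 11


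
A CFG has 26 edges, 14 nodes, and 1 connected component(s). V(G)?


Formula: V(G) = E - N + 2P
V(G) = 26 - 14 + 2*1
V(G) = 12 + 2
V(G) = 14

14


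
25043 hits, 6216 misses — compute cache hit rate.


Formula: hit rate = hits / (hits + misses) * 100
hit rate = 25043 / (25043 + 6216) * 100
hit rate = 25043 / 31259 * 100
hit rate = 80.11%

80.11%


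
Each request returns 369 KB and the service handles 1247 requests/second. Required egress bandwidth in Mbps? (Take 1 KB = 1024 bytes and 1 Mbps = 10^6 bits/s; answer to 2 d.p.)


Formula: Mbps = payload_bytes * RPS * 8 / 1e6
Payload per request = 369 KB = 369 * 1024 = 377856 bytes
Total bytes/sec = 377856 * 1247 = 471186432
Total bits/sec = 471186432 * 8 = 3769491456
Mbps = 3769491456 / 1e6 = 3769.49

3769.49 Mbps


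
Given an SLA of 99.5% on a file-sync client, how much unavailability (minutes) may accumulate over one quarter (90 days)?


Formula: allowed downtime = period * (100 - SLA) / 100
Period (quarter (90 days)) = 129600 minutes
Unavailability fraction = (100 - 99.5) / 100
Allowed downtime = 129600 * (100 - 99.5) / 100
Allowed downtime = 648.0 minutes

648.0 minutes


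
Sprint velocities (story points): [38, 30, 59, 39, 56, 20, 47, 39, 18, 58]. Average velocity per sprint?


Formula: Avg velocity = Total points / Number of sprints
Points: [38, 30, 59, 39, 56, 20, 47, 39, 18, 58]
Sum = 38 + 30 + 59 + 39 + 56 + 20 + 47 + 39 + 18 + 58 = 404
Avg velocity = 404 / 10 = 40.4 points/sprint

40.4 points/sprint


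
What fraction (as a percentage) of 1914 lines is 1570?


Coverage = covered / total * 100
Coverage = 1570 / 1914 * 100
Coverage = 82.03%

82.03%


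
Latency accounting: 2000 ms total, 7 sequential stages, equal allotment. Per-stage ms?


Formula: per_stage = total_budget / stages
per_stage = 2000 / 7
per_stage = 285.71 ms

285.71 ms


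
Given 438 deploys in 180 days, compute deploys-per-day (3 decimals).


Formula: deployments per day = releases / days
= 438 / 180
= 2.433 deploys/day
(equivalently, 17.03 deploys/week)

2.433 deploys/day


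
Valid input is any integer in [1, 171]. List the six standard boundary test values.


Range: [1, 171]
Boundaries: just below min, min, min+1, max-1, max, just above max
Values: [0, 1, 2, 170, 171, 172]

[0, 1, 2, 170, 171, 172]


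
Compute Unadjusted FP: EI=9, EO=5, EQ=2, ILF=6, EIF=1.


UFP = EI*4 + EO*5 + EQ*4 + ILF*10 + EIF*7
UFP = 9*4 + 5*5 + 2*4 + 6*10 + 1*7
UFP = 36 + 25 + 8 + 60 + 7
UFP = 136

136


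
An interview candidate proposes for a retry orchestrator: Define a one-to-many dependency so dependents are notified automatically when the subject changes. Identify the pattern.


This matches the Observer pattern

Observer


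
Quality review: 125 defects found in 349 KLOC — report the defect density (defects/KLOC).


Defect density = defects / KLOC
Defect density = 125 / 349
Defect density = 0.358 defects/KLOC

0.358 defects/KLOC


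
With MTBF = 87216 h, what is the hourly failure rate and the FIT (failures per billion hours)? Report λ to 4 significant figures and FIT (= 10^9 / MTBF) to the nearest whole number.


Formula: λ = 1 / MTBF; FIT = λ × 1e9 = 1e9 / MTBF
λ = 1 / 87216 ≈ 1.147e-05 failures/hour
FIT = 1e9 / 87216 ≈ 11466 failures per 1e9 hours (nearest whole number)

λ = 1.147e-05 /h, FIT = 11466


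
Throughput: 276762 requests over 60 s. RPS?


Formula: throughput = requests / seconds
throughput = 276762 / 60
throughput = 4612.7 requests/second

4612.7 requests/second


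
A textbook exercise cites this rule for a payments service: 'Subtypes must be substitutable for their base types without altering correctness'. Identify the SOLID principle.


This describes the Liskov Substitution Principle (LSP)

Liskov Substitution Principle (LSP)


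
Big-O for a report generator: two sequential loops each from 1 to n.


Reasoning: sequential dominates: O(n) + O(n) = O(n)
Complexity: O(n)

O(n)


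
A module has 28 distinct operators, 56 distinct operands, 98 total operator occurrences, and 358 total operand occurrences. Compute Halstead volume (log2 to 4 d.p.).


Formula: V = N * log2(η), where N = N1 + N2 and η = η1 + η2
η = 28 + 56 = 84
N = 98 + 358 = 456
log2(84) ≈ 6.3923
V = 456 * 6.3923 = 2914.89

2914.89


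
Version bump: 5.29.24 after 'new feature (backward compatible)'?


Current: 5.29.24
Change category: 'new feature (backward compatible)' → minor bump
SemVer rule: minor bump → increment MINOR, reset PATCH to 0 (MAJOR unchanged)
New: 5.30.0

5.30.0


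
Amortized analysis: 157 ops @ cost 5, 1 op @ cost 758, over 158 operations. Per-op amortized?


Formula: Amortized cost = Total cost / Operations
Total cost = (157 * 5) + (1 * 758)
Total cost = 785 + 758 = 1543
Amortized = 1543 / 158 = 9.7658

9.7658


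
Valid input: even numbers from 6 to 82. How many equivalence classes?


Constraint: even integers in [6, 82]
Class 1: x < 6 — out-of-range invalid
Class 2: x in [6,82] but odd — wrong type invalid
Class 3: x in [6,82] and even — valid
Class 4: x > 82 — out-of-range invalid
Total equivalence classes: 4

4 equivalence classes


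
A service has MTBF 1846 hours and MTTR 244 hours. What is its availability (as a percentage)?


Availability = MTBF / (MTBF + MTTR)
Availability = 1846 / (1846 + 244)
Availability = 1846 / 2090
Availability = 88.3254%

88.3254%


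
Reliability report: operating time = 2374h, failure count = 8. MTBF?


Formula: MTBF = Total operating time / Number of failures
MTBF = 2374 / 8
MTBF = 296.75 hours

296.75 hours


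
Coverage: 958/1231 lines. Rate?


Coverage = covered / total * 100
Coverage = 958 / 1231 * 100
Coverage = 77.82%

77.82%


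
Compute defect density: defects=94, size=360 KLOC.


Defect density = defects / KLOC
Defect density = 94 / 360
Defect density = 0.261 defects/KLOC

0.261 defects/KLOC


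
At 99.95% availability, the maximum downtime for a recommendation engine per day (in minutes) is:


Formula: allowed downtime = period * (100 - SLA) / 100
Period (day) = 1440 minutes
Unavailability fraction = (100 - 99.95) / 100
Allowed downtime = 1440 * (100 - 99.95) / 100
Allowed downtime = 0.72 minutes

0.72 minutes


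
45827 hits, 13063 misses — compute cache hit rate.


Formula: hit rate = hits / (hits + misses) * 100
hit rate = 45827 / (45827 + 13063) * 100
hit rate = 45827 / 58890 * 100
hit rate = 77.82%

77.82%


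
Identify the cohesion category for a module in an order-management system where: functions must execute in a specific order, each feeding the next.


Reasoning: Output of one is input to next
Type: Sequential cohesion

Sequential cohesion


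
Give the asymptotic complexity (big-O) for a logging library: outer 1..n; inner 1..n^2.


Reasoning: n times n^2
Complexity: O(n^3)

O(n^3)


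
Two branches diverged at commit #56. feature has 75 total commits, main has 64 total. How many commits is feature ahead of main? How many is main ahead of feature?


Common ancestor: commit #56
feature commits after divergence: 75 - 56 = 19
main commits after divergence: 64 - 56 = 8
feature is 19 commits ahead of main
main is 8 commits ahead of feature

feature ahead: 19, main ahead: 8


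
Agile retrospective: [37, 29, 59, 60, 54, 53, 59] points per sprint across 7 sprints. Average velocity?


Formula: Avg velocity = Total points / Number of sprints
Points: [37, 29, 59, 60, 54, 53, 59]
Sum = 37 + 29 + 59 + 60 + 54 + 53 + 59 = 351
Avg velocity = 351 / 7 = 50.14 points/sprint

50.14 points/sprint


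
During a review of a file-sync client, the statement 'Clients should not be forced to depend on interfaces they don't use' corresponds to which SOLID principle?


This describes the Interface Segregation Principle (ISP)

Interface Segregation Principle (ISP)


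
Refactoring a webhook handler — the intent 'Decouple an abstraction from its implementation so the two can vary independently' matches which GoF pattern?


This matches the Bridge pattern

Bridge


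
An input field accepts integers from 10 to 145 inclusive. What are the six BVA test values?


Range: [10, 145]
Boundaries: just below min, min, min+1, max-1, max, just above max
Values: [9, 10, 11, 144, 145, 146]

[9, 10, 11, 144, 145, 146]


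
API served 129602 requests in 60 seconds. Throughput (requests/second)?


Formula: throughput = requests / seconds
throughput = 129602 / 60
throughput = 2160.03 requests/second

2160.03 requests/second


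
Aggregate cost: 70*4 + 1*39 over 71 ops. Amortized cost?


Formula: Amortized cost = Total cost / Operations
Total cost = (70 * 4) + (1 * 39)
Total cost = 280 + 39 = 319
Amortized = 319 / 71 = 4.493

4.493


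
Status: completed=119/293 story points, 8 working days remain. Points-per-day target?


Formula: Required rate = Remaining points / Days left
Remaining = 293 - 119 = 174 points
Required rate = 174 / 8 = 21.75 points/day

21.75 points/day


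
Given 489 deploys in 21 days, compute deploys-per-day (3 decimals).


Formula: deployments per day = releases / days
= 489 / 21
= 23.286 deploys/day
(equivalently, 163.0 deploys/week)

23.286 deploys/day


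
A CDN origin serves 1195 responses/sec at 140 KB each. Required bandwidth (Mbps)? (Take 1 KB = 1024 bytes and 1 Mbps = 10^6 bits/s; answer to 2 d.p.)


Formula: Mbps = payload_bytes * RPS * 8 / 1e6
Payload per request = 140 KB = 140 * 1024 = 143360 bytes
Total bytes/sec = 143360 * 1195 = 171315200
Total bits/sec = 171315200 * 8 = 1370521600
Mbps = 1370521600 / 1e6 = 1370.52

1370.52 Mbps


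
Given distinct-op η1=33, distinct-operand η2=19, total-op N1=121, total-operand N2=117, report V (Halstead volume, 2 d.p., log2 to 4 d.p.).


Formula: V = N * log2(η), where N = N1 + N2 and η = η1 + η2
η = 33 + 19 = 52
N = 121 + 117 = 238
log2(52) ≈ 5.7004
V = 238 * 5.7004 = 1356.70

1356.70


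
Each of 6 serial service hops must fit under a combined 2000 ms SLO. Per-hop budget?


Formula: per_stage = total_budget / stages
per_stage = 2000 / 6
per_stage = 333.33 ms

333.33 ms


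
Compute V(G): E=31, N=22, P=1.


Formula: V(G) = E - N + 2P
V(G) = 31 - 22 + 2*1
V(G) = 9 + 2
V(G) = 11

11


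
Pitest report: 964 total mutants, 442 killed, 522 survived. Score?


Mutation score = killed / total * 100
Mutation score = 442 / 964 * 100
Mutation score = 45.85%

45.85%


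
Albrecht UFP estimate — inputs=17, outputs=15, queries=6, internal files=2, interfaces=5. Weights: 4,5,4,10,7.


UFP = EI*4 + EO*5 + EQ*4 + ILF*10 + EIF*7
UFP = 17*4 + 15*5 + 6*4 + 2*10 + 5*7
UFP = 68 + 75 + 24 + 20 + 35
UFP = 222

222


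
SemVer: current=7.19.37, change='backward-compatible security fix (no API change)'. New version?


Current: 7.19.37
Change category: 'backward-compatible security fix (no API change)' → patch bump
SemVer rule: patch bump → increment PATCH (MAJOR and MINOR unchanged)
New: 7.19.38

7.19.38


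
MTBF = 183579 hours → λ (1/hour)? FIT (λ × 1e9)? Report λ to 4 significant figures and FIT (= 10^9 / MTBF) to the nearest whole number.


Formula: λ = 1 / MTBF; FIT = λ × 1e9 = 1e9 / MTBF
λ = 1 / 183579 ≈ 5.447e-06 failures/hour
FIT = 1e9 / 183579 ≈ 5447 failures per 1e9 hours (nearest whole number)

λ = 5.447e-06 /h, FIT = 5447


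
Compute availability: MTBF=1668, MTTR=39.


Availability = MTBF / (MTBF + MTTR)
Availability = 1668 / (1668 + 39)
Availability = 1668 / 1707
Availability = 97.7153%

97.7153%


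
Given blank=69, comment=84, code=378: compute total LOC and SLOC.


Total LOC = blank + comment + code
Total LOC = 69 + 84 + 378 = 531
SLOC (source only) = code = 378

Total LOC: 531, SLOC: 378


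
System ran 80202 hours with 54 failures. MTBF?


Formula: MTBF = Total operating time / Number of failures
MTBF = 80202 / 54
MTBF = 1485.22 hours

1485.22 hours


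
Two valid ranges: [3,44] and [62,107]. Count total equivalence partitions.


Valid ranges: [3,44] and [62,107]
Class 1: x < 3 — invalid
Class 2: 3 ≤ x ≤ 44 — valid
Class 3: 44 < x < 62 — invalid (gap between ranges)
Class 4: 62 ≤ x ≤ 107 — valid
Class 5: x > 107 — invalid
Total equivalence classes: 5

5 equivalence classes


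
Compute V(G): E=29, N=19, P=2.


Formula: V(G) = E - N + 2P
V(G) = 29 - 19 + 2*2
V(G) = 10 + 4
V(G) = 14

14


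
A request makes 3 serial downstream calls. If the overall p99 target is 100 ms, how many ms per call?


Formula: per_stage = total_budget / stages
per_stage = 100 / 3
per_stage = 33.33 ms

33.33 ms


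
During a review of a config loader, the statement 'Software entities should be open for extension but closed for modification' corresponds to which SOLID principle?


This describes the Open/Closed Principle (OCP)

Open/Closed Principle (OCP)


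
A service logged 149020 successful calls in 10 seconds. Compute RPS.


Formula: throughput = requests / seconds
throughput = 149020 / 10
throughput = 14902.0 requests/second

14902.0 requests/second


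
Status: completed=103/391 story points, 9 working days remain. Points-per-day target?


Formula: Required rate = Remaining points / Days left
Remaining = 391 - 103 = 288 points
Required rate = 288 / 9 = 32.0 points/day

32.0 points/day


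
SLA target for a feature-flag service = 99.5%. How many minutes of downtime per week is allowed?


Formula: allowed downtime = period * (100 - SLA) / 100
Period (week) = 10080 minutes
Unavailability fraction = (100 - 99.5) / 100
Allowed downtime = 10080 * (100 - 99.5) / 100
Allowed downtime = 50.4 minutes

50.4 minutes


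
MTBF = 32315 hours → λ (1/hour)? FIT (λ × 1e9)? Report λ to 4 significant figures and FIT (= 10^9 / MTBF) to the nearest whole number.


Formula: λ = 1 / MTBF; FIT = λ × 1e9 = 1e9 / MTBF
λ = 1 / 32315 ≈ 3.095e-05 failures/hour
FIT = 1e9 / 32315 ≈ 30945 failures per 1e9 hours (nearest whole number)

λ = 3.095e-05 /h, FIT = 30945


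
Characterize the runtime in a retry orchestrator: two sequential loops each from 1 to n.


Reasoning: sequential dominates: O(n) + O(n) = O(n)
Complexity: O(n)

O(n)


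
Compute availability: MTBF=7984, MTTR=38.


Availability = MTBF / (MTBF + MTTR)
Availability = 7984 / (7984 + 38)
Availability = 7984 / 8022
Availability = 99.5263%

99.5263%


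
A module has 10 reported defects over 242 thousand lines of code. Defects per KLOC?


Defect density = defects / KLOC
Defect density = 10 / 242
Defect density = 0.041 defects/KLOC

0.041 defects/KLOC


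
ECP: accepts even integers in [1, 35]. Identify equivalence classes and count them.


Constraint: even integers in [1, 35]
Class 1: x < 1 — out-of-range invalid
Class 2: x in [1,35] but odd — wrong type invalid
Class 3: x in [1,35] and even — valid
Class 4: x > 35 — out-of-range invalid
Total equivalence classes: 4

4 equivalence classes


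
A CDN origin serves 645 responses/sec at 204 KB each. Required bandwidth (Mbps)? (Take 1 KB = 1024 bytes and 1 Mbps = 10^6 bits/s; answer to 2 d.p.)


Formula: Mbps = payload_bytes * RPS * 8 / 1e6
Payload per request = 204 KB = 204 * 1024 = 208896 bytes
Total bytes/sec = 208896 * 645 = 134737920
Total bits/sec = 134737920 * 8 = 1077903360
Mbps = 1077903360 / 1e6 = 1077.9

1077.9 Mbps


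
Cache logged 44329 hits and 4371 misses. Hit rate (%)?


Formula: hit rate = hits / (hits + misses) * 100
hit rate = 44329 / (44329 + 4371) * 100
hit rate = 44329 / 48700 * 100
hit rate = 91.02%

91.02%


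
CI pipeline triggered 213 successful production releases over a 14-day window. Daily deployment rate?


Formula: deployments per day = releases / days
= 213 / 14
= 15.214 deploys/day
(equivalently, 106.5 deploys/week)

15.214 deploys/day


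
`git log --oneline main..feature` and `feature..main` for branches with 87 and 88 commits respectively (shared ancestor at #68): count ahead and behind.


Common ancestor: commit #68
feature commits after divergence: 87 - 68 = 19
main commits after divergence: 88 - 68 = 20
feature is 19 commits ahead of main
main is 20 commits ahead of feature

feature ahead: 19, main ahead: 20


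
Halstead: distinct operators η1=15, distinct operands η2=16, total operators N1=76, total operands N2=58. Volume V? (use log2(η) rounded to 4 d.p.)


Formula: V = N * log2(η), where N = N1 + N2 and η = η1 + η2
η = 15 + 16 = 31
N = 76 + 58 = 134
log2(31) ≈ 4.9542
V = 134 * 4.9542 = 663.86

663.86


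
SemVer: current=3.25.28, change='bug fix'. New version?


Current: 3.25.28
Change category: 'bug fix' → patch bump
SemVer rule: patch bump → increment PATCH (MAJOR and MINOR unchanged)
New: 3.25.29

3.25.29


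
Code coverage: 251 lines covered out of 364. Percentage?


Coverage = covered / total * 100
Coverage = 251 / 364 * 100
Coverage = 68.96%

68.96%


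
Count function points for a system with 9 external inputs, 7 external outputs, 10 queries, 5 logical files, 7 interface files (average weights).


UFP = EI*4 + EO*5 + EQ*4 + ILF*10 + EIF*7
UFP = 9*4 + 7*5 + 10*4 + 5*10 + 7*7
UFP = 36 + 35 + 40 + 50 + 49
UFP = 210

210


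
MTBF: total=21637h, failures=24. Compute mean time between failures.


Formula: MTBF = Total operating time / Number of failures
MTBF = 21637 / 24
MTBF = 901.54 hours

901.54 hours


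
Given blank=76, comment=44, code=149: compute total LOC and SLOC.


Total LOC = blank + comment + code
Total LOC = 76 + 44 + 149 = 269
SLOC (source only) = code = 149

Total LOC: 269, SLOC: 149


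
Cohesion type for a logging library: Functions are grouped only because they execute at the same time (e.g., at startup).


Reasoning: Related by timing only
Type: Temporal cohesion

Temporal cohesion


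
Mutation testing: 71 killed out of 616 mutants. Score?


Mutation score = killed / total * 100
Mutation score = 71 / 616 * 100
Mutation score = 11.53%

11.53%


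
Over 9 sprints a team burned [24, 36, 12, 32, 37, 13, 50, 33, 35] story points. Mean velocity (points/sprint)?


Formula: Avg velocity = Total points / Number of sprints
Points: [24, 36, 12, 32, 37, 13, 50, 33, 35]
Sum = 24 + 36 + 12 + 32 + 37 + 13 + 50 + 33 + 35 = 272
Avg velocity = 272 / 9 = 30.22 points/sprint

30.22 points/sprint


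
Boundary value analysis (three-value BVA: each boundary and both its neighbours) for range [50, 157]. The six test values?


Range: [50, 157]
Boundaries: just below min, min, min+1, max-1, max, just above max
Values: [49, 50, 51, 156, 157, 158]

[49, 50, 51, 156, 157, 158]
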